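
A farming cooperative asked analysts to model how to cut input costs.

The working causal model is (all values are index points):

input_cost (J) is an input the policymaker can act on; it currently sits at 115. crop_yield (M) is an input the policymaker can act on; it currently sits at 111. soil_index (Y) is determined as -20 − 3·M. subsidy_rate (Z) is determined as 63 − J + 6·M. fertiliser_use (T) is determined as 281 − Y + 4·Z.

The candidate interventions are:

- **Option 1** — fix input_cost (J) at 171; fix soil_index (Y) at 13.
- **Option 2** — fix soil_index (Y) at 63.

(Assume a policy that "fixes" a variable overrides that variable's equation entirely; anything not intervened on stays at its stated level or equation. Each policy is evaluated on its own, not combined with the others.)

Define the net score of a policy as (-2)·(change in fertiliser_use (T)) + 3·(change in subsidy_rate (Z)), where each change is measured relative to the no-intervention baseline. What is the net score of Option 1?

Baseline:
  J = 115
  M = 111
  Y = -20 − 3·111 = -353
  Z = 63 − 115 + 6·111 = 614
  T = 281 − (-353) + 4·614 = 3090
Option 1 (J := 171, Y := 13):
  J = 171
  M = 111
  Y = 13
  Z = 63 − 171 + 6·111 = 558
  T = 281 − 13 + 4·558 = 2500
ΔT = 2500 − 3090 = -590; ΔZ = 558 − 614 = -56
Score = (-2)·(-590) + 3·(-56) = 1012

1012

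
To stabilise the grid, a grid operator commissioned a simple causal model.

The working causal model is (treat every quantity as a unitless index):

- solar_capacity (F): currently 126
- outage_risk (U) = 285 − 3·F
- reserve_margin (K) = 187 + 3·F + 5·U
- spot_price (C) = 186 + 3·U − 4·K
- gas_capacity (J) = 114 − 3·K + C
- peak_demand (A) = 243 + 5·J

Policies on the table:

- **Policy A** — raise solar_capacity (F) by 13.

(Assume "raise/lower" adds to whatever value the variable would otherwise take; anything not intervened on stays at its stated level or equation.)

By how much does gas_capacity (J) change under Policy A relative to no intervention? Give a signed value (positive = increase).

975

Baseline:
  F = 126
  U = 285 − 3·126 = -93
  K = 187 + 3·126 + 5·(-93) = 100
  C = 186 + 3·(-93) − 4·100 = -493
  J = 114 − 3·100 + (-493) = -679
Policy A (F + 13):
  F = 126 + 13 = 139
  U = 285 − 3·139 = -132
  K = 187 + 3·139 + 5·(-132) = -56
  C = 186 + 3·(-132) − 4·(-56) = 14
  J = 114 − 3·(-56) + 14 = 296
Change in J: 296 − (-679) = 975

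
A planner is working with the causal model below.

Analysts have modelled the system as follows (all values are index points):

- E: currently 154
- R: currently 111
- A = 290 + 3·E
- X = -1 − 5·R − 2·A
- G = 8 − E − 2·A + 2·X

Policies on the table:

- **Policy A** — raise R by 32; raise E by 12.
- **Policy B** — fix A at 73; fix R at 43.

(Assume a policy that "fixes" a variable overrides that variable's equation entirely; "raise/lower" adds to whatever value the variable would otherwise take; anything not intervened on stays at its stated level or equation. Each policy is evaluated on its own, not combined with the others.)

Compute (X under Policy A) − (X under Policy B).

-1930

Policy A (R + 32, E + 12):
  E = 154 + 12 = 166
  R = 111 + 32 = 143
  A = 290 + 3·166 = 788
  X = -1 − 5·143 − 2·788 = -2292
Policy B (A := 73, R := 43):
  E = 154
  R = 43
  A = 73
  X = -1 − 5·43 − 2·73 = -362
X: -2292 − (-362) = -1930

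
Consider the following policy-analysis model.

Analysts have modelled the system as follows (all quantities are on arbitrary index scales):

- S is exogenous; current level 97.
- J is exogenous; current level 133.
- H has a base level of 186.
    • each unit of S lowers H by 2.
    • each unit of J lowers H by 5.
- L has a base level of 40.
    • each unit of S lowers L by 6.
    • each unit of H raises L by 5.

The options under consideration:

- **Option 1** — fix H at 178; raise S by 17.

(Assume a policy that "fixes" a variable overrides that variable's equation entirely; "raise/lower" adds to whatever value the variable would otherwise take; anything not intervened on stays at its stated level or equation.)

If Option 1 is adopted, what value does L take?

Option 1 (H := 178, S + 17):
  S = 97 + 17 = 114
  J = 133
  H = 178
  L = 40 − 6·114 + 5·178 = 246

246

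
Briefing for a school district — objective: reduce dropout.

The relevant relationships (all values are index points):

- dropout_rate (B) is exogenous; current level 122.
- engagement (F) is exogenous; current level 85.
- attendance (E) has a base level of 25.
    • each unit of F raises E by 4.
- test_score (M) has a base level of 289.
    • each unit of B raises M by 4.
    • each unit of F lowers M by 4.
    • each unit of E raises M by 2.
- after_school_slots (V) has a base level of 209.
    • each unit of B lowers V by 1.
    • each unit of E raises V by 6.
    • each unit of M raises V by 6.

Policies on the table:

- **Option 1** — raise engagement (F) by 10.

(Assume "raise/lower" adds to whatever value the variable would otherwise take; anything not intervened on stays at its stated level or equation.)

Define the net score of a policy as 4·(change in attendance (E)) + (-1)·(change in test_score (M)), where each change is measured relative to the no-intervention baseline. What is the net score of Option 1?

Baseline:
  B = 122
  F = 85
  E = 25 + 4·85 = 365
  M = 289 + 4·122 − 4·85 + 2·365 = 1167
Option 1 (F + 10):
  B = 122
  F = 85 + 10 = 95
  E = 25 + 4·95 = 405
  M = 289 + 4·122 − 4·95 + 2·405 = 1207
ΔE = 405 − 365 = 40; ΔM = 1207 − 1167 = 40
Score = 4·40 + (-1)·40 = 120

120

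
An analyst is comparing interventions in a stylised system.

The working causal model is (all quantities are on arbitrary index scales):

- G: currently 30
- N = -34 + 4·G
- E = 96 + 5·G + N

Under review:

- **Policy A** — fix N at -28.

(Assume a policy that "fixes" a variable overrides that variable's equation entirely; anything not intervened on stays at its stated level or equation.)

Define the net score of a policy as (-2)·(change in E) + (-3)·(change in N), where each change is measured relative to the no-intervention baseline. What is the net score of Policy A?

570

Baseline:
  G = 30
  N = -34 + 4·30 = 86
  E = 96 + 5·30 + 86 = 332
Policy A (N := -28):
  G = 30
  N = -28
  E = 96 + 5·30 + (-28) = 218
ΔE = 218 − 332 = -114; ΔN = -28 − 86 = -114
Score = (-2)·(-114) + (-3)·(-114) = 570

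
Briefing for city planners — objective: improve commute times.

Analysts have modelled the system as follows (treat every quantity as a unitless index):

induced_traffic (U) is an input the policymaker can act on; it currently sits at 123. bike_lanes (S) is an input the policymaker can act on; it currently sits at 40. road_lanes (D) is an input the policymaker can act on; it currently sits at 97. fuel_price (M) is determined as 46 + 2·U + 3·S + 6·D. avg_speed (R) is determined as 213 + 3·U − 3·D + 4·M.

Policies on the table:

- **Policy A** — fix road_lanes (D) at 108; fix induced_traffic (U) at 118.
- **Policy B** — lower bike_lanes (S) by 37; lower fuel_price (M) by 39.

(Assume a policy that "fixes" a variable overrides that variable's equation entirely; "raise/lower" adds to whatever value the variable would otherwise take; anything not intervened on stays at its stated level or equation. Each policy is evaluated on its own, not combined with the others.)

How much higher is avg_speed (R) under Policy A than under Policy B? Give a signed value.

776

Policy A (D := 108, U := 118):
  U = 118
  S = 40
  D = 108
  M = 46 + 2·118 + 3·40 + 6·108 = 1050
  R = 213 + 3·118 − 3·108 + 4·1050 = 4443
Policy B (S − 37, M − 39):
  U = 123
  S = 40 − 37 = 3
  D = 97
  M = 46 + 2·123 + 3·3 + 6·97 (−39 from intervention) = 844
  R = 213 + 3·123 − 3·97 + 4·844 = 3667
R: 4443 − 3667 = 776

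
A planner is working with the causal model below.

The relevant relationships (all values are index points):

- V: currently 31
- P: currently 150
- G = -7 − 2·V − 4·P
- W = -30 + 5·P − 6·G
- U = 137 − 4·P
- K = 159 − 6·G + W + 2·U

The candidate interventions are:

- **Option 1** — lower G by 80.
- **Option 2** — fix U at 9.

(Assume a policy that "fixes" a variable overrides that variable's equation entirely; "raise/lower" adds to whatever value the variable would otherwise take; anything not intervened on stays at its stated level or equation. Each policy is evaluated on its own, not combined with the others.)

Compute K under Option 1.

Option 1 (G − 80):
  V = 31
  P = 150
  G = -7 − 2·31 − 4·150 (−80 from intervention) = -749
  W = -30 + 5·150 − 6·(-749) = 5214
  U = 137 − 4·150 = -463
  K = 159 − 6·(-749) + 5214 + 2·(-463) = 8941

8941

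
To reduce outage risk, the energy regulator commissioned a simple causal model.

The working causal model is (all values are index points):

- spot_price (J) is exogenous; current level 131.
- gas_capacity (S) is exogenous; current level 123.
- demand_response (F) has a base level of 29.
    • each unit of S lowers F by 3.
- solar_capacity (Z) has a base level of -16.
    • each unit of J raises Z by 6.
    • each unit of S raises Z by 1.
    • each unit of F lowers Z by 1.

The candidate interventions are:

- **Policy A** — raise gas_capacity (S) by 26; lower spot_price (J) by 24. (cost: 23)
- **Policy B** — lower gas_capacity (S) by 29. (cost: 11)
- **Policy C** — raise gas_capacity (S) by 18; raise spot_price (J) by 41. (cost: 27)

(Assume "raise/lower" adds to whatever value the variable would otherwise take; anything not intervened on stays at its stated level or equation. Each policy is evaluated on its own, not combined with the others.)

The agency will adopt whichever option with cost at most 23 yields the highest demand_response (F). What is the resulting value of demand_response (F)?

Policy A (S + 26, J − 24):
  S = 123 + 26 = 149
  F = 29 − 3·149 = -418
Policy B (S − 29):
  S = 123 − 29 = 94
  F = 29 − 3·94 = -253
Comparing — Policy A: F=-418, Policy B: F=-253. Highest is -253 (Policy B).

-253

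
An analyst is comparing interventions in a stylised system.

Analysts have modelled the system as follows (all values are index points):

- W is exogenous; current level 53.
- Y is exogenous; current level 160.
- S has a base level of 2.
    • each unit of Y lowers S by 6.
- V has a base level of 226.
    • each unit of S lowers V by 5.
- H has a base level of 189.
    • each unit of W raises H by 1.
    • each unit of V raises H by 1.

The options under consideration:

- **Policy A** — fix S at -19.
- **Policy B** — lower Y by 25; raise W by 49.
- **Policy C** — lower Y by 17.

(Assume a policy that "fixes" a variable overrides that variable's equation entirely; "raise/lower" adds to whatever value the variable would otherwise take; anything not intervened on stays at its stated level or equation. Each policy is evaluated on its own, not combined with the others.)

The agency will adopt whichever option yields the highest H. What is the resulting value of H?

4748

Policy A (S := -19):
  W = 53
  Y = 160
  S = -19
  V = 226 − 5·(-19) = 321
  H = 189 + 53 + 321 = 563
Policy B (Y − 25, W + 49):
  W = 53 + 49 = 102
  Y = 160 − 25 = 135
  S = 2 − 6·135 = -808
  V = 226 − 5·(-808) = 4266
  H = 189 + 102 + 4266 = 4557
Policy C (Y − 17):
  W = 53
  Y = 160 − 17 = 143
  S = 2 − 6·143 = -856
  V = 226 − 5·(-856) = 4506
  H = 189 + 53 + 4506 = 4748
Comparing — Policy A: H=563, Policy B: H=4557, Policy C: H=4748. Highest is 4748 (Policy C).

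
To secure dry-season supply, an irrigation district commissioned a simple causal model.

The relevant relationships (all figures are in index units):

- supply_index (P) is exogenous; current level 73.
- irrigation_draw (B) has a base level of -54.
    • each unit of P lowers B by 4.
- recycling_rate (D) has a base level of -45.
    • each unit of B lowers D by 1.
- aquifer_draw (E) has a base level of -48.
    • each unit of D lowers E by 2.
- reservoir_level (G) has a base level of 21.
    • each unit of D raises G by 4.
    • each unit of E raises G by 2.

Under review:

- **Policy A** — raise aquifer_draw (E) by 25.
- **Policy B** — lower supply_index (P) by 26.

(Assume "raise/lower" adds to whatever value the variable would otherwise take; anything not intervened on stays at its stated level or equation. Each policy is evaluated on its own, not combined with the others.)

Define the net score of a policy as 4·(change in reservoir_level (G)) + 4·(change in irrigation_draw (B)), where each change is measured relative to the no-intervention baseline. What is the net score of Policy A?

Baseline:
  P = 73
  B = -54 − 4·73 = -346
  D = -45 − (-346) = 301
  E = -48 − 2·301 = -650
  G = 21 + 4·301 + 2·(-650) = -75
Policy A (E + 25):
  P = 73
  B = -54 − 4·73 = -346
  D = -45 − (-346) = 301
  E = -48 − 2·301 (+25 from intervention) = -625
  G = 21 + 4·301 + 2·(-625) = -25
ΔG = -25 − (-75) = 50; ΔB = -346 − (-346) = 0
Score = 4·50 + 4·0 = 200

200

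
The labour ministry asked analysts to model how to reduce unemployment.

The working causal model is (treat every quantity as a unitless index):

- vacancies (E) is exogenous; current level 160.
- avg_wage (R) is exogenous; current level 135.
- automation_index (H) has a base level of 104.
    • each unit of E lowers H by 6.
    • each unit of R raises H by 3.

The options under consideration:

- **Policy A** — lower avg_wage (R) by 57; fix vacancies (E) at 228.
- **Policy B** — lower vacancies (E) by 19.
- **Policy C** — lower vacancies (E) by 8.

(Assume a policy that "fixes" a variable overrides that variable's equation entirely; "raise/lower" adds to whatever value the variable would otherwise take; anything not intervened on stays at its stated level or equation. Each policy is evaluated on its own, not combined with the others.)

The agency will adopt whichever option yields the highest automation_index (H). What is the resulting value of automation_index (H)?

-337

Policy A (R − 57, E := 228):
  E = 228
  R = 135 − 57 = 78
  H = 104 − 6·228 + 3·78 = -1030
Policy B (E − 19):
  E = 160 − 19 = 141
  R = 135
  H = 104 − 6·141 + 3·135 = -337
Policy C (E − 8):
  E = 160 − 8 = 152
  R = 135
  H = 104 − 6·152 + 3·135 = -403
Comparing — Policy A: H=-1030, Policy B: H=-337, Policy C: H=-403. Highest is -337 (Policy B).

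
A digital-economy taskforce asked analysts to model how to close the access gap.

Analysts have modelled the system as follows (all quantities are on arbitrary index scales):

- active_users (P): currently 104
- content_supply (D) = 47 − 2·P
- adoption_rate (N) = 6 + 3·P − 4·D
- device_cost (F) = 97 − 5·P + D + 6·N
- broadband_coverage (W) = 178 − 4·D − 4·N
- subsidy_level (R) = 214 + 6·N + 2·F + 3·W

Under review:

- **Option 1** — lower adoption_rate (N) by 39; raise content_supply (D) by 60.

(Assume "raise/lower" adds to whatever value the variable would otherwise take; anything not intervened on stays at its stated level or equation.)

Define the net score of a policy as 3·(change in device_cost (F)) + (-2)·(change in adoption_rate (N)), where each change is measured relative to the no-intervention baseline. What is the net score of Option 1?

Baseline:
  P = 104
  D = 47 − 2·104 = -161
  N = 6 + 3·104 − 4·(-161) = 962
  F = 97 − 5·104 + (-161) + 6·962 = 5188
Option 1 (N − 39, D + 60):
  P = 104
  D = 47 − 2·104 (+60 from intervention) = -101
  N = 6 + 3·104 − 4·(-101) (−39 from intervention) = 683
  F = 97 − 5·104 + (-101) + 6·683 = 3574
ΔF = 3574 − 5188 = -1614; ΔN = 683 − 962 = -279
Score = 3·(-1614) + (-2)·(-279) = -4284

-4284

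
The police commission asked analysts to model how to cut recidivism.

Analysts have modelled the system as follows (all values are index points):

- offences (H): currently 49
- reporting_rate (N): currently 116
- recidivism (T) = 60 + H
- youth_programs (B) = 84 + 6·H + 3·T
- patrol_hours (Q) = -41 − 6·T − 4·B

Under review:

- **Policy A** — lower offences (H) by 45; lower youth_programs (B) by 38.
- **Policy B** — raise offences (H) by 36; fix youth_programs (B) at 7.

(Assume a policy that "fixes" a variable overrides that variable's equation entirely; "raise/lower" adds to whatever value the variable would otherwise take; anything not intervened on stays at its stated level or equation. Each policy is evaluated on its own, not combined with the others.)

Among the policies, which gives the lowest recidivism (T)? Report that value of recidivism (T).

64

Policy A (H − 45, B − 38):
  H = 49 − 45 = 4
  T = 60 + 4 = 64
Policy B (H + 36, B := 7):
  H = 49 + 36 = 85
  T = 60 + 85 = 145
Comparing — Policy A: T=64, Policy B: T=145. Lowest is 64 (Policy A).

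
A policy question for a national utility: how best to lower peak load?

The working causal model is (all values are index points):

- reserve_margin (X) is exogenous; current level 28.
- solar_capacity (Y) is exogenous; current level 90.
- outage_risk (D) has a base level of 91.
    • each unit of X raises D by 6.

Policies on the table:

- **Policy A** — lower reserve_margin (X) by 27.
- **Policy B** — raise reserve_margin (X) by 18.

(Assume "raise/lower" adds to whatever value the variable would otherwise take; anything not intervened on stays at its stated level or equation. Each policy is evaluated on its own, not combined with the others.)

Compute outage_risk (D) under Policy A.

97

Policy A (X − 27):
  X = 28 − 27 = 1
  D = 91 + 6·1 = 97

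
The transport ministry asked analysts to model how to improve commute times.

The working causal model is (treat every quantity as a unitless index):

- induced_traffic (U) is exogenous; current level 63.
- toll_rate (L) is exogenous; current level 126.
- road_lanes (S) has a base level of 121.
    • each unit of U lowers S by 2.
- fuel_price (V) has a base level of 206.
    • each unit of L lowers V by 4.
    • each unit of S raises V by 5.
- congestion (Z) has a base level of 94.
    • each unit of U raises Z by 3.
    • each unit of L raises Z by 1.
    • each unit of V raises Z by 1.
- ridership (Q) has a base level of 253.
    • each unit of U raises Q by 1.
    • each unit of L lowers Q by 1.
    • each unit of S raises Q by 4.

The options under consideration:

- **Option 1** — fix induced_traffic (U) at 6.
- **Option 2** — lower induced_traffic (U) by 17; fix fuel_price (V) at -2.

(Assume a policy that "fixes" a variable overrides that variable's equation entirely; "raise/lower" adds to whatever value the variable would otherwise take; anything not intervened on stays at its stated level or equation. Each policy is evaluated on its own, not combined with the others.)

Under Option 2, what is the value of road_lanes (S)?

Option 2 (U − 17, V := -2):
  U = 63 − 17 = 46
  S = 121 − 2·46 = 29

29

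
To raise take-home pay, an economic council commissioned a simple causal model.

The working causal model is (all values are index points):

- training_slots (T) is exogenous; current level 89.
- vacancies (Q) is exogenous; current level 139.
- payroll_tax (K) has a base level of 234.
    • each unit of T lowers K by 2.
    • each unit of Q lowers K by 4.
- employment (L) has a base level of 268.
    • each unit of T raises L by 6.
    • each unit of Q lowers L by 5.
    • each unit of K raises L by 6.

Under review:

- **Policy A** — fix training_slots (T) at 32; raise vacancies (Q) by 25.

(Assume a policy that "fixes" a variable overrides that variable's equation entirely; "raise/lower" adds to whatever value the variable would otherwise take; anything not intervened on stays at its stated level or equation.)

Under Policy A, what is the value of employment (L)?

-3276

Policy A (T := 32, Q + 25):
  T = 32
  Q = 139 + 25 = 164
  K = 234 − 2·32 − 4·164 = -486
  L = 268 + 6·32 − 5·164 + 6·(-486) = -3276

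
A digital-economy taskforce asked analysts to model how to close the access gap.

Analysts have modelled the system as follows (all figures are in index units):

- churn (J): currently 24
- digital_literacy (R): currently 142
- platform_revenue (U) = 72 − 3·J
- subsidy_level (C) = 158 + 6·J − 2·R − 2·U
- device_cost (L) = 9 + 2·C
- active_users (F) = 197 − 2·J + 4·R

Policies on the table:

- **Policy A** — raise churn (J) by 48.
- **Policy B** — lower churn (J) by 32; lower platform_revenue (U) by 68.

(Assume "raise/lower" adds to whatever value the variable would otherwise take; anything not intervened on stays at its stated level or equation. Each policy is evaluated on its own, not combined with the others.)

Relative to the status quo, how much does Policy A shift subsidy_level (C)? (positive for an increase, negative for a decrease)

576

Baseline:
  J = 24
  R = 142
  U = 72 − 3·24 = 0
  C = 158 + 6·24 − 2·142 − 2·0 = 18
Policy A (J + 48):
  J = 24 + 48 = 72
  R = 142
  U = 72 − 3·72 = -144
  C = 158 + 6·72 − 2·142 − 2·(-144) = 594
Change in C: 594 − 18 = 576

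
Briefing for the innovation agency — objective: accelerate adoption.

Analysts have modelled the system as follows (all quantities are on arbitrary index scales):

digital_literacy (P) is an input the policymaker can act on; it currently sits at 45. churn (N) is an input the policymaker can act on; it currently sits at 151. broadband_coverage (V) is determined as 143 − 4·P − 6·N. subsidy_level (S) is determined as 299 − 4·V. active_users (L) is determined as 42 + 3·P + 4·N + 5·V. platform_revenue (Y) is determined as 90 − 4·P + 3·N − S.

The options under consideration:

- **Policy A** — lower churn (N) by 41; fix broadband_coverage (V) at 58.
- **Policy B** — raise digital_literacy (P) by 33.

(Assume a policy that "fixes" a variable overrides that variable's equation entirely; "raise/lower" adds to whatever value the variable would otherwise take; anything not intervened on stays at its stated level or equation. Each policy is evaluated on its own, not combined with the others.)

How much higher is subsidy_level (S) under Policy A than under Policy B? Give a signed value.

-4532

Policy A (N − 41, V := 58):
  P = 45
  N = 151 − 41 = 110
  V = 58
  S = 299 − 4·58 = 67
Policy B (P + 33):
  P = 45 + 33 = 78
  N = 151
  V = 143 − 4·78 − 6·151 = -1075
  S = 299 − 4·(-1075) = 4599
S: 67 − 4599 = -4532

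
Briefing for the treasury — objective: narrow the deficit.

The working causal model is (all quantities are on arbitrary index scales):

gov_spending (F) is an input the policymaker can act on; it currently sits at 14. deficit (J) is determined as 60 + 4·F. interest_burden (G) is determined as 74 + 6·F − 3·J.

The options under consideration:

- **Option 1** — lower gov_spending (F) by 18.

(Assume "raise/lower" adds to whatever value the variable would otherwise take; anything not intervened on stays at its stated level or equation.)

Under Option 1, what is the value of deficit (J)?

Option 1 (F − 18):
  F = 14 − 18 = -4
  J = 60 + 4·(-4) = 44

44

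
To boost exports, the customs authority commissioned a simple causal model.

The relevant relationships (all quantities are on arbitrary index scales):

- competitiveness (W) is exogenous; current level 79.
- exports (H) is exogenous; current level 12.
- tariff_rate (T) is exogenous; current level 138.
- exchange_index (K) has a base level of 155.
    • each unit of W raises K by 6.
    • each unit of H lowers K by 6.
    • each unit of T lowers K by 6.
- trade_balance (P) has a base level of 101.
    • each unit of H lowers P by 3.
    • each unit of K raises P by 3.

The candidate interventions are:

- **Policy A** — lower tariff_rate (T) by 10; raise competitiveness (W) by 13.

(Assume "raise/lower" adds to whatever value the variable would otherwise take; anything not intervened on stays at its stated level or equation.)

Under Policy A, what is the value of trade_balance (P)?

-334

Policy A (T − 10, W + 13):
  W = 79 + 13 = 92
  H = 12
  T = 138 − 10 = 128
  K = 155 + 6·92 − 6·12 − 6·128 = -133
  P = 101 − 3·12 + 3·(-133) = -334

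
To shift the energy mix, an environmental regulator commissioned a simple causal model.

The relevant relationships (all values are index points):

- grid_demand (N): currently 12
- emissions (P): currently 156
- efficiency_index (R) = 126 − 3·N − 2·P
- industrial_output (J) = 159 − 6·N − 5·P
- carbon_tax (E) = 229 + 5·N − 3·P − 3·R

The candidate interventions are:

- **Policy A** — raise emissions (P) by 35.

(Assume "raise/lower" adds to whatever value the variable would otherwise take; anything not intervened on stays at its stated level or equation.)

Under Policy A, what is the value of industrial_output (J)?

-868

Policy A (P + 35):
  N = 12
  P = 156 + 35 = 191
  J = 159 − 6·12 − 5·191 = -868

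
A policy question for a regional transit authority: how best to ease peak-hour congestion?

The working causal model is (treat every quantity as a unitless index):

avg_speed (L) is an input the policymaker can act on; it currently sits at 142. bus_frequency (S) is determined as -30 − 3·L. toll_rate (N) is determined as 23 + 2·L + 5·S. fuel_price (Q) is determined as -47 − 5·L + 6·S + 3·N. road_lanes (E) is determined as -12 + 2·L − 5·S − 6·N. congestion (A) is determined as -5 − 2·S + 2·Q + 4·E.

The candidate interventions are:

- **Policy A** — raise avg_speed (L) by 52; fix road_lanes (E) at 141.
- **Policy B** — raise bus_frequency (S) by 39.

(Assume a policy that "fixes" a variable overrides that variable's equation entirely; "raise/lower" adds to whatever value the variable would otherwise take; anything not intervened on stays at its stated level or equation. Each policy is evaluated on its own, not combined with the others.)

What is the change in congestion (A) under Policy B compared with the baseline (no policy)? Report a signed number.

Baseline:
  L = 142
  S = -30 − 3·142 = -456
  N = 23 + 2·142 + 5·(-456) = -1973
  Q = -47 − 5·142 + 6·(-456) + 3·(-1973) = -9412
  E = -12 + 2·142 − 5·(-456) − 6·(-1973) = 14390
  A = -5 − 2·(-456) + 2·(-9412) + 4·14390 = 39643
Policy B (S + 39):
  L = 142
  S = -30 − 3·142 (+39 from intervention) = -417
  N = 23 + 2·142 + 5·(-417) = -1778
  Q = -47 − 5·142 + 6·(-417) + 3·(-1778) = -8593
  E = -12 + 2·142 − 5·(-417) − 6·(-1778) = 13025
  A = -5 − 2·(-417) + 2·(-8593) + 4·13025 = 35743
Change in A: 35743 − 39643 = -3900

-3900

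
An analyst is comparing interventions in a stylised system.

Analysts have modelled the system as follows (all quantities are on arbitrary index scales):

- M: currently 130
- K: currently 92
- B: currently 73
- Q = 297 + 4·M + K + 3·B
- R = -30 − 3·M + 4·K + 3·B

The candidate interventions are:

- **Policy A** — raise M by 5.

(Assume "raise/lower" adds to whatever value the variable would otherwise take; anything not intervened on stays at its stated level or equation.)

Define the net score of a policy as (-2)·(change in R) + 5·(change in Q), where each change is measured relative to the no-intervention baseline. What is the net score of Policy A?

130

Baseline:
  M = 130
  K = 92
  B = 73
  Q = 297 + 4·130 + 92 + 3·73 = 1128
  R = -30 − 3·130 + 4·92 + 3·73 = 167
Policy A (M + 5):
  M = 130 + 5 = 135
  K = 92
  B = 73
  Q = 297 + 4·135 + 92 + 3·73 = 1148
  R = -30 − 3·135 + 4·92 + 3·73 = 152
ΔR = 152 − 167 = -15; ΔQ = 1148 − 1128 = 20
Score = (-2)·(-15) + 5·20 = 130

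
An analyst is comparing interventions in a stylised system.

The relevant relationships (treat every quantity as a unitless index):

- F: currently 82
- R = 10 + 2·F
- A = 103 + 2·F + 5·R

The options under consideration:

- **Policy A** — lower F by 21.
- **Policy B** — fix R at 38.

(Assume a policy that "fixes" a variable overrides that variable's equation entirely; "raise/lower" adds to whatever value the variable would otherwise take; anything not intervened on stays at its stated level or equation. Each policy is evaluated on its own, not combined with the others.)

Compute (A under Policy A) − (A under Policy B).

428

Policy A (F − 21):
  F = 82 − 21 = 61
  R = 10 + 2·61 = 132
  A = 103 + 2·61 + 5·132 = 885
Policy B (R := 38):
  F = 82
  R = 38
  A = 103 + 2·82 + 5·38 = 457
A: 885 − 457 = 428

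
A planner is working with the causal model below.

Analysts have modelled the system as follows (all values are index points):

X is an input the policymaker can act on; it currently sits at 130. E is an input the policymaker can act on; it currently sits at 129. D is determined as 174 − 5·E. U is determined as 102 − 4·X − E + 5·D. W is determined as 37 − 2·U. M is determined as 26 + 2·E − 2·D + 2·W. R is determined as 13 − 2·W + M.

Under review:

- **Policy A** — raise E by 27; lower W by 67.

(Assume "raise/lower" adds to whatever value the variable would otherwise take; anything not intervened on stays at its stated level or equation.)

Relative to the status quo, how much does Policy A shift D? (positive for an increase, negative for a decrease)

-135

Baseline:
  E = 129
  D = 174 − 5·129 = -471
Policy A (E + 27, W − 67):
  E = 129 + 27 = 156
  D = 174 − 5·156 = -606
Change in D: -606 − (-471) = -135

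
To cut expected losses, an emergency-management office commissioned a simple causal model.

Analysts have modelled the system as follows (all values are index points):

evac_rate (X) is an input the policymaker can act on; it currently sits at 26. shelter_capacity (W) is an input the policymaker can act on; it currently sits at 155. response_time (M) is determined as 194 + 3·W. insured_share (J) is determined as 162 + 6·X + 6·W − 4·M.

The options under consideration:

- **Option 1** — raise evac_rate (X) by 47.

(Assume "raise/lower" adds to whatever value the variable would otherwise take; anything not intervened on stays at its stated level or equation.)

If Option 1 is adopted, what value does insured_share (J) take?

-1106

Option 1 (X + 47):
  X = 26 + 47 = 73
  W = 155
  M = 194 + 3·155 = 659
  J = 162 + 6·73 + 6·155 − 4·659 = -1106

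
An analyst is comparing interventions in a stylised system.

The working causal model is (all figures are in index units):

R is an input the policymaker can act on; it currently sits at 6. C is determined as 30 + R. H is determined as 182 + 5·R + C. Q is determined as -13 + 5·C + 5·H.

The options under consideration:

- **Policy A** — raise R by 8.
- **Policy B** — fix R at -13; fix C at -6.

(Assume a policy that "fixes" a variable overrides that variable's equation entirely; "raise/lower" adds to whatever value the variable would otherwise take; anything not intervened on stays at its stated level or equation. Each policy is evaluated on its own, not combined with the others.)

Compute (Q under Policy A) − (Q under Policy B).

1175

Policy A (R + 8):
  R = 6 + 8 = 14
  C = 30 + 14 = 44
  H = 182 + 5·14 + 44 = 296
  Q = -13 + 5·44 + 5·296 = 1687
Policy B (R := -13, C := -6):
  R = -13
  C = -6
  H = 182 + 5·(-13) + (-6) = 111
  Q = -13 + 5·(-6) + 5·111 = 512
Q: 1687 − 512 = 1175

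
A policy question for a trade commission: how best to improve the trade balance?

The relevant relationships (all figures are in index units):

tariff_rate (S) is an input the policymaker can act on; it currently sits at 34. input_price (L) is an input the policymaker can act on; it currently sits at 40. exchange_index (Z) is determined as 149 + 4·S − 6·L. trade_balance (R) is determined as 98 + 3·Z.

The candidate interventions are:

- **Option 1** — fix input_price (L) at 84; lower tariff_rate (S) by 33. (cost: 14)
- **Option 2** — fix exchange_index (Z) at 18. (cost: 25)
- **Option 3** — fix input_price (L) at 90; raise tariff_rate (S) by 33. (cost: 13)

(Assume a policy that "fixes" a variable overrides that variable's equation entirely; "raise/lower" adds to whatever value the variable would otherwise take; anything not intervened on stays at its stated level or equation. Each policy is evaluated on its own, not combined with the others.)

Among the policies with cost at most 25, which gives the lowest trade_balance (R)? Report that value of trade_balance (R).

-955

Option 1 (L := 84, S − 33):
  S = 34 − 33 = 1
  L = 84
  Z = 149 + 4·1 − 6·84 = -351
  R = 98 + 3·(-351) = -955
Option 2 (Z := 18):
  S = 34
  L = 40
  Z = 18
  R = 98 + 3·18 = 152
Option 3 (L := 90, S + 33):
  S = 34 + 33 = 67
  L = 90
  Z = 149 + 4·67 − 6·90 = -123
  R = 98 + 3·(-123) = -271
Comparing — Option 1: R=-955, Option 2: R=152, Option 3: R=-271. Lowest is -955 (Option 1).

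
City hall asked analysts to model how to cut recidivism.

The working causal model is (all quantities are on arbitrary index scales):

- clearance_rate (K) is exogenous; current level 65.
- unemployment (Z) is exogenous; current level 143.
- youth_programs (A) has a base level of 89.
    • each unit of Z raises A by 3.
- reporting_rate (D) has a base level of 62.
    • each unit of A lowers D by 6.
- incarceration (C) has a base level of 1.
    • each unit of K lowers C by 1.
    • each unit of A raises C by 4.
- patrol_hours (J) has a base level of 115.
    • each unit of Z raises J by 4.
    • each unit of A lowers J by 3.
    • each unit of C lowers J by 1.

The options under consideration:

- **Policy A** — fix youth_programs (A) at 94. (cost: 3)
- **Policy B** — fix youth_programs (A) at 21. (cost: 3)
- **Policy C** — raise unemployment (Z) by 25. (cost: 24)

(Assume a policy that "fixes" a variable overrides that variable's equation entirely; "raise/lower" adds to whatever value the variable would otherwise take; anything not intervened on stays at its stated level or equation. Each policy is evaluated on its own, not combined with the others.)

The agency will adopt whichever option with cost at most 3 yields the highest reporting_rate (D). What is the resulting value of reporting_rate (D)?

Policy A (A := 94):
  Z = 143
  A = 94
  D = 62 − 6·94 = -502
Policy B (A := 21):
  Z = 143
  A = 21
  D = 62 − 6·21 = -64
Comparing — Policy A: D=-502, Policy B: D=-64. Highest is -64 (Policy B).

-64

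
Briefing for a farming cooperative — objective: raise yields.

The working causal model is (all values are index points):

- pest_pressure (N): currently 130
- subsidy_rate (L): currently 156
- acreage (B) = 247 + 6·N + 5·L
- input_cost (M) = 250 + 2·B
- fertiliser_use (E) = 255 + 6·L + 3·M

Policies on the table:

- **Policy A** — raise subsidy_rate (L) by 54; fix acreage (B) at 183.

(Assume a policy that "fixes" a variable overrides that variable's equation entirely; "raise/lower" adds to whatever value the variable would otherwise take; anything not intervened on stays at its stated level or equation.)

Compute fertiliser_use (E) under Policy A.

3363

Policy A (L + 54, B := 183):
  N = 130
  L = 156 + 54 = 210
  B = 183
  M = 250 + 2·183 = 616
  E = 255 + 6·210 + 3·616 = 3363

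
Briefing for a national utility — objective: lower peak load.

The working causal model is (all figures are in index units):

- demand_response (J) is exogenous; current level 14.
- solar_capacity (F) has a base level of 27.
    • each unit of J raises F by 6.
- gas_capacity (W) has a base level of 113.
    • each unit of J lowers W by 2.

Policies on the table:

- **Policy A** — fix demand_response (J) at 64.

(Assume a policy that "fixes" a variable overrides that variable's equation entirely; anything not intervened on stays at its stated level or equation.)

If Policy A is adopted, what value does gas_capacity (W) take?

Policy A (J := 64):
  J = 64
  W = 113 − 2·64 = -15

-15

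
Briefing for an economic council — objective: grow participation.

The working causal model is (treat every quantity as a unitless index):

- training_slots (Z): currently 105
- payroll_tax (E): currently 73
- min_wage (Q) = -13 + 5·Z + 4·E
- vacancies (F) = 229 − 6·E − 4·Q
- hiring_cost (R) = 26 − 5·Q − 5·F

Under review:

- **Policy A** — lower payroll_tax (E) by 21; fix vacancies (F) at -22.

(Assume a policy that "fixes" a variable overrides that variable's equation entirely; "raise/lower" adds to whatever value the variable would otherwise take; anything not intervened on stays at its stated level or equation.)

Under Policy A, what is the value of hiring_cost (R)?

-3464

Policy A (E − 21, F := -22):
  Z = 105
  E = 73 − 21 = 52
  Q = -13 + 5·105 + 4·52 = 720
  F = -22
  R = 26 − 5·720 − 5·(-22) = -3464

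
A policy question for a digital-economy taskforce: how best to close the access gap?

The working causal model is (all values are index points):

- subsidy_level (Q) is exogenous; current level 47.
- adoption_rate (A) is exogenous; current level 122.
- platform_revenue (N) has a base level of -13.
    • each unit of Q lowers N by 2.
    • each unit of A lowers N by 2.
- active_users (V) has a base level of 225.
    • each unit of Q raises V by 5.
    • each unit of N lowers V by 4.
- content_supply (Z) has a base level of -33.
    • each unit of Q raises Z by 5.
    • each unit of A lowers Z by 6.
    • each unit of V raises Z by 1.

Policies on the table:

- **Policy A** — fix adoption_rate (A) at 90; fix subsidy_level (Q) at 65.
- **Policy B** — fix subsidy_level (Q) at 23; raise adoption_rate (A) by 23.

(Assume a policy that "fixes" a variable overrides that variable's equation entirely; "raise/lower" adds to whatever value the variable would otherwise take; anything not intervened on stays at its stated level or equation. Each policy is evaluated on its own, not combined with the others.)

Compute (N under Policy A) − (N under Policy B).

26

Policy A (A := 90, Q := 65):
  Q = 65
  A = 90
  N = -13 − 2·65 − 2·90 = -323
Policy B (Q := 23, A + 23):
  Q = 23
  A = 122 + 23 = 145
  N = -13 − 2·23 − 2·145 = -349
N: -323 − (-349) = 26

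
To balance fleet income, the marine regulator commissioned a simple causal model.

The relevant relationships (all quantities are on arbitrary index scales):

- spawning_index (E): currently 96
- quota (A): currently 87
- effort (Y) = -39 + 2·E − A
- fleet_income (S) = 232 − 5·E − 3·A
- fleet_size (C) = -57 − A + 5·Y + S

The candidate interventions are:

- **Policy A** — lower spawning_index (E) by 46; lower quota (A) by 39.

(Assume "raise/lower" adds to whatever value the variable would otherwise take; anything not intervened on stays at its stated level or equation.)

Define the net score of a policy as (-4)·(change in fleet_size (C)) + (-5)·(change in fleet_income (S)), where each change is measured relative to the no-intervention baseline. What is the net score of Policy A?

-2219

Baseline:
  E = 96
  A = 87
  Y = -39 + 2·96 − 87 = 66
  S = 232 − 5·96 − 3·87 = -509
  C = -57 − 87 + 5·66 + (-509) = -323
Policy A (E − 46, A − 39):
  E = 96 − 46 = 50
  A = 87 − 39 = 48
  Y = -39 + 2·50 − 48 = 13
  S = 232 − 5·50 − 3·48 = -162
  C = -57 − 48 + 5·13 + (-162) = -202
ΔC = -202 − (-323) = 121; ΔS = -162 − (-509) = 347
Score = (-4)·121 + (-5)·347 = -2219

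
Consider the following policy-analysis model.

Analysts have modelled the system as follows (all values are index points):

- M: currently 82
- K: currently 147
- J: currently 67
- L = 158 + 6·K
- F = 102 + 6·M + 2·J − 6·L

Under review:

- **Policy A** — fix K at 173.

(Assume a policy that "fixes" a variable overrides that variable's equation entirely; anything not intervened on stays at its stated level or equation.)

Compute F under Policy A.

Policy A (K := 173):
  M = 82
  K = 173
  J = 67
  L = 158 + 6·173 = 1196
  F = 102 + 6·82 + 2·67 − 6·1196 = -6448

-6448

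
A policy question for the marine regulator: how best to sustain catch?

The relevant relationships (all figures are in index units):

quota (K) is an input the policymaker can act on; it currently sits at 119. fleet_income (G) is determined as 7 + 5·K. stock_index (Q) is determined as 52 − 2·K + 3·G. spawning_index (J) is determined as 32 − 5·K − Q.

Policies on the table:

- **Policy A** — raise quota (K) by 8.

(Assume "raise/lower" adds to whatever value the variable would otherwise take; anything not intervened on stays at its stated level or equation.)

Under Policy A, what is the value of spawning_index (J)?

Policy A (K + 8):
  K = 119 + 8 = 127
  G = 7 + 5·127 = 642
  Q = 52 − 2·127 + 3·642 = 1724
  J = 32 − 5·127 − 1724 = -2327

-2327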